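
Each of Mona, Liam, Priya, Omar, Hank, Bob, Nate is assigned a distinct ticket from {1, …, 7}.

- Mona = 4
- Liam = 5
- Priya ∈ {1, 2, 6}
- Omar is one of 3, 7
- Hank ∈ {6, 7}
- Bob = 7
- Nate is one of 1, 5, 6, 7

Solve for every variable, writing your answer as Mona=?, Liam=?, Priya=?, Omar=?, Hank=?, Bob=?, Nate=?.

Mona must be 4 (only option left).
Liam's domain is down to {5}, so Liam = 5. Eliminate 5 elsewhere: Nate.
Bob must be 7 (only option left). Strike 7 from Omar, Hank, Nate.
Omar's domain is down to {3}, so Omar = 3.
That leaves Hank = 6. So Priya, Nate can't be 6.
Nate has just one choice, so Nate = 1. So Priya can't be 1.
That leaves Priya = 2.

Mona=4, Liam=5, Priya=2, Omar=3, Hank=6, Bob=7, Nate=1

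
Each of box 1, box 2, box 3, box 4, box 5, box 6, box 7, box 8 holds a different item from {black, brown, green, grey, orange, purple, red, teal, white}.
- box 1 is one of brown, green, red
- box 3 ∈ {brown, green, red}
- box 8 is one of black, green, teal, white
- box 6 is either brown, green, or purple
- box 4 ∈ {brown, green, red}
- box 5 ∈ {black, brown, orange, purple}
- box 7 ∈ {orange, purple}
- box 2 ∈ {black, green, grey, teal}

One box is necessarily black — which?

box 5

The 3 variables box 1, box 3, box 4 are confined to {brown, green, red}, which locks those values in; drop them from box 2, box 5, box 6, box 8.
box 6 has just one choice, so box 6 = purple. Strike purple from box 5, box 7.
box 7 must be orange (only option left). Strike orange from box 5.
So black goes to box 5.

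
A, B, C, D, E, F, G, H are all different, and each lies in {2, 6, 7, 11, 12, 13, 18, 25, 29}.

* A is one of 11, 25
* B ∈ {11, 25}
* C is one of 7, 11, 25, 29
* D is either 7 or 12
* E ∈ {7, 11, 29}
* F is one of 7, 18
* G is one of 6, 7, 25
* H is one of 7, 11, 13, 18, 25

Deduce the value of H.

13

The 8 variables draw from only 8 values {6, 7, 11, 12, 13, 18, 25, 29}, so each is used; only G can be 6, hence G = 6.
The 7 still-open variables together cover exactly {7, 11, 12, 13, 18, 25, 29} — 7 values for 7 variables — and 12 appears only in D's list, so D = 12.
The 6 still-open variables together cover exactly {7, 11, 13, 18, 25, 29} — 6 values for 6 variables — and 13 appears only in H's list, so H = 13.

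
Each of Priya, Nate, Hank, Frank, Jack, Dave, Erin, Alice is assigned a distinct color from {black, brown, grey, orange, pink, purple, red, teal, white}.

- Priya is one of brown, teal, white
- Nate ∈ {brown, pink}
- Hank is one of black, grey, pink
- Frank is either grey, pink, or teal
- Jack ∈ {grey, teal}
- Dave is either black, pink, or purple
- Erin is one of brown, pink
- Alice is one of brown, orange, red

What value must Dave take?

purple

Nate and Erin between them cover only {brown, pink} — a naked pair. Remove those values from Priya, Hank, Frank, Dave, Alice.
Frank and Jack between them cover only {grey, teal} — a naked pair. Remove those values from Priya, Hank.
That leaves Priya = white.
Hank must be black (only option left). Eliminate black elsewhere: Dave.
So Dave = purple.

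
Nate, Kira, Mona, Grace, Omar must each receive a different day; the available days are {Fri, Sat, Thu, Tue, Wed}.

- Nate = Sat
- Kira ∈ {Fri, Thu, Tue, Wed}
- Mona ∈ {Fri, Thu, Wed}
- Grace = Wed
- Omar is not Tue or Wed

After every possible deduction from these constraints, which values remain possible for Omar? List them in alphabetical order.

Fri, Thu

Nate's domain is down to {Sat}, so Nate = Sat. So Omar can't be Sat.
That leaves Grace = Wed. Eliminate Wed elsewhere: Kira, Mona.
The 3 still-open variables draw from only 3 values {Fri, Thu, Tue}, so each is used; only Kira can be Tue, hence Kira = Tue.
No further eliminations apply; Omar can still be any of Fri, Thu.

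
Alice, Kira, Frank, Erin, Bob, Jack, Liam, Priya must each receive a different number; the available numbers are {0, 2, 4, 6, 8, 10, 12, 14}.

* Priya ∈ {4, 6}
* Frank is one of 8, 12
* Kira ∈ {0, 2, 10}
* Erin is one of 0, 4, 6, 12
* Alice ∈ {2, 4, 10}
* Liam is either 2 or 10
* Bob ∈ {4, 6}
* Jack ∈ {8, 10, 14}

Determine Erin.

The 8 variables draw from only 8 values {0, 2, 4, 6, 8, 10, 12, 14}, so each is used; only Jack can be 14, hence Jack = 14.
The 7 still-open variables draw from only 7 values {0, 2, 4, 6, 8, 10, 12}, so each is used; only Frank can be 8, hence Frank = 8.
The 6 still-open variables draw from only 6 values {0, 2, 4, 6, 10, 12}, so each is used; only Erin can be 12, hence Erin = 12.

12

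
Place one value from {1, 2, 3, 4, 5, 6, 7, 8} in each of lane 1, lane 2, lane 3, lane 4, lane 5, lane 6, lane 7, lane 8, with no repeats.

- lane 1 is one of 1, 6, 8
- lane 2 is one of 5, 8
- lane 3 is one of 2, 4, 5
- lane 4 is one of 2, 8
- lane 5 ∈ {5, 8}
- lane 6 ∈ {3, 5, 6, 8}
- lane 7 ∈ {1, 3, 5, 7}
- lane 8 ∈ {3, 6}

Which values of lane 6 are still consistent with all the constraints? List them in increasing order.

The 8 variables together cover exactly {1, 2, 3, 4, 5, 6, 7, 8} — 8 values for 8 variables — and 4 appears only in lane 3's list, so lane 3 = 4.
The 7 still-open variables together cover exactly {1, 2, 3, 5, 6, 7, 8} — 7 values for 7 variables — and 2 appears only in lane 4's list, so lane 4 = 2.
The 6 still-open variables draw from only 6 values {1, 3, 5, 6, 7, 8}, so each is used; only lane 7 can be 7, hence lane 7 = 7.
The 5 still-open variables draw from only 5 values {1, 3, 5, 6, 8}, so each is used; only lane 1 can be 1, hence lane 1 = 1.
lane 2 and lane 5 share exactly the 2 values {5, 8}; by pigeonhole those values go to them, so strike 5, 8 from lane 6.
No further eliminations apply; lane 6 can still be any of 3, 6.

3, 6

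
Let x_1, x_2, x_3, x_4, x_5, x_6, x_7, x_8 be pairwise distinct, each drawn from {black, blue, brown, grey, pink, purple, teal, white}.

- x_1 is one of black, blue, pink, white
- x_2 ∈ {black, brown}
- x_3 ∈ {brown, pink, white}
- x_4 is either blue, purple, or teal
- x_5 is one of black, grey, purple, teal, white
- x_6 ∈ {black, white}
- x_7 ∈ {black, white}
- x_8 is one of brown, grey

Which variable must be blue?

x_1

The 2 variables x_6 and x_7 are confined to {black, white}, which locks those values in; drop them from x_1, x_2, x_3, x_5.
That leaves x_2 = brown. Strike brown from x_3, x_8.
That leaves x_3 = pink. Remove pink from x_1.
So blue goes to x_1.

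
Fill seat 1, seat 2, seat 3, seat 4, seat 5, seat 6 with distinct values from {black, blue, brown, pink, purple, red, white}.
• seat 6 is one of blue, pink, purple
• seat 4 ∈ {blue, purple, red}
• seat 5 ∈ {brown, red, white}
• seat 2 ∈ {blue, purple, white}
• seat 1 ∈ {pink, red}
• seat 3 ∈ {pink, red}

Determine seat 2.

Among the 6 variables, brown fits only seat 5 (and all 6 values in {blue, brown, pink, purple, red, white} must be used), so seat 5 = brown.
Among the 5 still-open variables, white fits only seat 2 (and all 5 values in {blue, pink, purple, red, white} must be used), so seat 2 = white.

white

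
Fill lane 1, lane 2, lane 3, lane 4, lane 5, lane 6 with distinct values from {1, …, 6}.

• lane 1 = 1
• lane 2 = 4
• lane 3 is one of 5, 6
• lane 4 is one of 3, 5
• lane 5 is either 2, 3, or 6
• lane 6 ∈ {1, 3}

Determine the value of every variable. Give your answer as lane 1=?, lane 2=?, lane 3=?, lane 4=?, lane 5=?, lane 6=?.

lane 1=1, lane 2=4, lane 3=6, lane 4=5, lane 5=2, lane 6=3

lane 1 has just one choice, so lane 1 = 1. Strike 1 from lane 6.
lane 2 has just one choice, so lane 2 = 4.
lane 6 must be 3 (only option left). Remove 3 from lane 4, lane 5.
lane 4 must be 5 (only option left). So lane 3 can't be 5.
lane 3's domain is down to {6}, so lane 3 = 6. So lane 5 can't be 6.
lane 5 has just one choice, so lane 5 = 2.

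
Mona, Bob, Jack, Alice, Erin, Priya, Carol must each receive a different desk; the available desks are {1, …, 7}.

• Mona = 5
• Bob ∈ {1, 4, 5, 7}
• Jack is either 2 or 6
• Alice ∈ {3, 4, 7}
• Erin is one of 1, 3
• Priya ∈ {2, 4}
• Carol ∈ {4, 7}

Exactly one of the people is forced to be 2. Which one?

Mona must be 5 (only option left). So Bob can't be 5.
Among the 6 still-open variables, 6 fits only Jack (and all 6 values in {1, 2, 3, 4, 6, 7} must be used), so Jack = 6.
The 5 still-open variables draw from only 5 values {1, 2, 3, 4, 7}, so each is used; only Priya can be 2, hence Priya = 2.

Priya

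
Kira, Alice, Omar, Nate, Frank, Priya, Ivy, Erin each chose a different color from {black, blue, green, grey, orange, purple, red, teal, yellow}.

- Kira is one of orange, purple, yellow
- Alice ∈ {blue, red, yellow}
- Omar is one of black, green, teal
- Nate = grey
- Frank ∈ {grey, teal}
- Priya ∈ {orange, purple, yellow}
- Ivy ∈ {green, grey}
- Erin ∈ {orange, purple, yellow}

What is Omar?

black

Nate must be grey (only option left). Eliminate grey elsewhere: Frank, Ivy.
Frank must be teal (only option left). Strike teal from Omar.
Ivy has just one choice, so Ivy = green. Strike green from Omar.
So Omar = black.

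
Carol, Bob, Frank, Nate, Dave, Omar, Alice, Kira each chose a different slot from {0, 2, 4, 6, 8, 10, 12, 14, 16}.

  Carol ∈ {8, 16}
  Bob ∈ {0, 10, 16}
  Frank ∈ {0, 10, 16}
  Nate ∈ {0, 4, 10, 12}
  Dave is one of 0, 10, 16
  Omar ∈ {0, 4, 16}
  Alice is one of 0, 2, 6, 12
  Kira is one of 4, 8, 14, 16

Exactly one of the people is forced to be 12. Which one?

The 3 variables Bob, Frank, Dave are confined to {0, 10, 16}, which locks those values in; drop them from Carol, Nate, Omar, Alice, Kira.
Carol must be 8 (only option left). Remove 8 from Kira.
That leaves Omar = 4. Eliminate 4 elsewhere: Nate, Kira.
So 12 goes to Nate.

Nate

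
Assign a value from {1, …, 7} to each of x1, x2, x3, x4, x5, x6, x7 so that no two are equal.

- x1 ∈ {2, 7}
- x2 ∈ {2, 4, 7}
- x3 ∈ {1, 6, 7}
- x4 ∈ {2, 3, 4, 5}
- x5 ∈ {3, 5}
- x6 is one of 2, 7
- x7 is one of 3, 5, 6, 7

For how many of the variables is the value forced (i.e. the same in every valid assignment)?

3

The 7 variables together cover exactly {1, 2, 3, 4, 5, 6, 7} — 7 values for 7 variables — and 1 appears only in x3's list, so x3 = 1.
The 6 still-open variables draw from only 6 values {2, 3, 4, 5, 6, 7}, so each is used; only x7 can be 6, hence x7 = 6.
The 2 variables x1 and x6 are confined to {2, 7}, which locks those values in; drop them from x2, x4.
x2's domain is down to {4}, so x2 = 4. So x4 can't be 4.
Determined: x2=4, x3=1, x7=6. The other variables each still have more than one consistent value. That makes 3.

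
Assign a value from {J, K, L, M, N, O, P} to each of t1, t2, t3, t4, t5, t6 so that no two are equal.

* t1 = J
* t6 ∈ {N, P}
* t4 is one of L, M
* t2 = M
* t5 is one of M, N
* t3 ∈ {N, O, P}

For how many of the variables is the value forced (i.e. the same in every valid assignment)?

t1 must be J (only option left).
t2 must be M (only option left). Strike M from t4, t5.
That leaves t4 = L.
t5 has just one choice, so t5 = N. Remove N from t3, t6.
t6's domain is down to {P}, so t6 = P. Remove P from t3.
That leaves t3 = O.
Every variable is fixed: t1=J, t2=M, t3=O, t4=L, t5=N, t6=P. That makes 6.

6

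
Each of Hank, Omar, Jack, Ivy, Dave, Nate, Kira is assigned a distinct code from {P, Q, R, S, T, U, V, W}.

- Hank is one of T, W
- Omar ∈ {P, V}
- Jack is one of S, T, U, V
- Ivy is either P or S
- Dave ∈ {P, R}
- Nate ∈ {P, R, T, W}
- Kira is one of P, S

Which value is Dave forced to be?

Among the 7 variables, U fits only Jack (and all 7 values in {P, R, S, T, U, V, W} must be used), so Jack = U.
The 6 still-open variables draw from only 6 values {P, R, S, T, V, W}, so each is used; only Omar can be V, hence Omar = V.
The 2 variables Ivy and Kira are confined to {P, S}, which locks those values in; drop them from Dave, Nate.
So Dave = R.

R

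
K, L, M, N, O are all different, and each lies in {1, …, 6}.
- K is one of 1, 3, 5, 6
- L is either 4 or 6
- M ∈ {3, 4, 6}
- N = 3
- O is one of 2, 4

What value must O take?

2

N's domain is down to {3}, so N = 3. Strike 3 from K, M.
L and M share exactly the 2 values {4, 6}; by pigeonhole those values go to them, so strike 4, 6 from K, O.
So O = 2.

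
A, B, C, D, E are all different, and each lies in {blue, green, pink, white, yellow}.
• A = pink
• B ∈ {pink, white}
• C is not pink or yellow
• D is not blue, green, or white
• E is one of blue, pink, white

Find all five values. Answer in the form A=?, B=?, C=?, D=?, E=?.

A has just one choice, so A = pink. Remove pink from B, D, E.
B must be white (only option left). Eliminate white elsewhere: C, E.
D has just one choice, so D = yellow.
E has just one choice, so E = blue. Strike blue from C.
That leaves C = green.

A=pink, B=white, C=green, D=yellow, E=blue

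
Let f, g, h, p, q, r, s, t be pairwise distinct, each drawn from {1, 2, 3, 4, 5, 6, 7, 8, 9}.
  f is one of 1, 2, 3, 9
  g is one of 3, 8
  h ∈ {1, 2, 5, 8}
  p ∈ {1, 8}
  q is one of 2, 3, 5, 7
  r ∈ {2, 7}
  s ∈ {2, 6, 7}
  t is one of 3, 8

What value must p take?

1

Among the 8 variables, 6 fits only s (and all 8 values in {1, 2, 3, 5, 6, 7, 8, 9} must be used), so s = 6.
The 7 still-open variables draw from only 7 values {1, 2, 3, 5, 7, 8, 9}, so each is used; only f can be 9, hence f = 9.
g and t between them cover only {3, 8} — a naked pair. Remove those values from h, p, q.
So p = 1.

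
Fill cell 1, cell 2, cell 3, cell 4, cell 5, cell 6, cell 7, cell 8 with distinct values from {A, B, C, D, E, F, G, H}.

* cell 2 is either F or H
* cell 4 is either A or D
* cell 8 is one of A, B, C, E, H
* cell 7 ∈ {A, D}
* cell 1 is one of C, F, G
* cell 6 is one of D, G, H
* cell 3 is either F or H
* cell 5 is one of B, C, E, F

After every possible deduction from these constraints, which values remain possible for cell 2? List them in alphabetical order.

cell 2 and cell 3 share exactly the 2 values {F, H}; by pigeonhole those values go to them, so strike F, H from cell 1, cell 5, cell 6, cell 8.
The 2 variables cell 4 and cell 7 are confined to {A, D}, which locks those values in; drop them from cell 6, cell 8.
That leaves cell 6 = G. Strike G from cell 1.
cell 1 must be C (only option left). Remove C from cell 5, cell 8.
No further eliminations apply; cell 2 can still be any of F, H.

F, H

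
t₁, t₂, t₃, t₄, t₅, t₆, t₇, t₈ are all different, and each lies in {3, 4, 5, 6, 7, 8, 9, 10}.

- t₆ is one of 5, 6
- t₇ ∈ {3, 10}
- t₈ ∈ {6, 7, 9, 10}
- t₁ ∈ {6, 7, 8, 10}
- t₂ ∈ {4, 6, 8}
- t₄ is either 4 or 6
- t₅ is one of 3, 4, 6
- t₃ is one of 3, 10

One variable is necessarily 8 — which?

Among the 8 variables, 5 fits only t₆ (and all 8 values in {3, 4, 5, 6, 7, 8, 9, 10} must be used), so t₆ = 5.
The 7 still-open variables together cover exactly {3, 4, 6, 7, 8, 9, 10} — 7 values for 7 variables — and 9 appears only in t₈'s list, so t₈ = 9.
The 6 still-open variables together cover exactly {3, 4, 6, 7, 8, 10} — 6 values for 6 variables — and 7 appears only in t₁'s list, so t₁ = 7.
Among the 5 still-open variables, 8 fits only t₂ (and all 5 values in {3, 4, 6, 8, 10} must be used), so t₂ = 8.

t₂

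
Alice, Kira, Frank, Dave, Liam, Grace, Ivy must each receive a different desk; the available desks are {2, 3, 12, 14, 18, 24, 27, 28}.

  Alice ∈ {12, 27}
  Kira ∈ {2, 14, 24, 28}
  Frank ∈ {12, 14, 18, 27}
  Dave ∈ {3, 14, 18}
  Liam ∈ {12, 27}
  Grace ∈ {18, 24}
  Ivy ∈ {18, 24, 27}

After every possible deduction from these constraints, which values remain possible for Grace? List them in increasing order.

Alice and Liam between them cover only {12, 27} — a naked pair. Remove those values from Frank, Ivy.
The 2 variables Grace and Ivy are confined to {18, 24}, which locks those values in; drop them from Kira, Frank, Dave.
Frank must be 14 (only option left). Strike 14 from Kira, Dave.
That leaves Dave = 3.
No further eliminations apply; Grace can still be any of 18, 24.

18, 24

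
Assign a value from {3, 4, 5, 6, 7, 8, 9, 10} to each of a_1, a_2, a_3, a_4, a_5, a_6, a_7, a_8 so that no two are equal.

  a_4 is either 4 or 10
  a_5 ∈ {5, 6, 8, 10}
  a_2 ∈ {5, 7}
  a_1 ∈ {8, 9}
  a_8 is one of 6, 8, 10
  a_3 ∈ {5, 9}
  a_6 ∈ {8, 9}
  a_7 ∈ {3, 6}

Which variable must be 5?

The 8 variables draw from only 8 values {3, 4, 5, 6, 7, 8, 9, 10}, so each is used; only a_7 can be 3, hence a_7 = 3.
The 7 still-open variables draw from only 7 values {4, 5, 6, 7, 8, 9, 10}, so each is used; only a_4 can be 4, hence a_4 = 4.
Among the 6 still-open variables, 7 fits only a_2 (and all 6 values in {5, 6, 7, 8, 9, 10} must be used), so a_2 = 7.
a_1 and a_6 between them cover only {8, 9} — a naked pair. Remove those values from a_3, a_5, a_8.
So 5 goes to a_3.

a_3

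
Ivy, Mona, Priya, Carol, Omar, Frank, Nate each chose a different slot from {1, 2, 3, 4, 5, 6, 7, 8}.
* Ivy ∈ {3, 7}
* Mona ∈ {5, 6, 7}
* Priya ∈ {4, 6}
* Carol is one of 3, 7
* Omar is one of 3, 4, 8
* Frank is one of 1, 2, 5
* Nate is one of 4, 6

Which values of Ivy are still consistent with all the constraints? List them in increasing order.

3, 7

Ivy and Carol share exactly the 2 values {3, 7}; by pigeonhole those values go to them, so strike 3, 7 from Mona, Omar.
Priya and Nate share exactly the 2 values {4, 6}; by pigeonhole those values go to them, so strike 4, 6 from Mona, Omar.
Mona's domain is down to {5}, so Mona = 5. Eliminate 5 elsewhere: Frank.
Omar has just one choice, so Omar = 8.
No further eliminations apply; Ivy can still be any of 3, 7.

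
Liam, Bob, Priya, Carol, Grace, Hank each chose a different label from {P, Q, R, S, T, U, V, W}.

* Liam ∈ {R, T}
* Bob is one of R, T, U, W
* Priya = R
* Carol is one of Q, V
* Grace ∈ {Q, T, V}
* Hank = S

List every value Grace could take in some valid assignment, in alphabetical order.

Priya must be R (only option left). Eliminate R elsewhere: Liam, Bob.
Hank has just one choice, so Hank = S.
Liam must be T (only option left). So Bob, Grace can't be T.
No further eliminations apply; Grace can still be any of Q, V.

Q, V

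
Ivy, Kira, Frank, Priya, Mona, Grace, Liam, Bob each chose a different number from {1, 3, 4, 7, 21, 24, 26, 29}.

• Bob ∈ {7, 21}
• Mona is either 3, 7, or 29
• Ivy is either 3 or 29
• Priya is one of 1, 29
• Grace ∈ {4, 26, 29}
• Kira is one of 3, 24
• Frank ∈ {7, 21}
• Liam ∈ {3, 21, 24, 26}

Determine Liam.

The 8 variables draw from only 8 values {1, 3, 4, 7, 21, 24, 26, 29}, so each is used; only Priya can be 1, hence Priya = 1.
The 7 still-open variables draw from only 7 values {3, 4, 7, 21, 24, 26, 29}, so each is used; only Grace can be 4, hence Grace = 4.
The 6 still-open variables draw from only 6 values {3, 7, 21, 24, 26, 29}, so each is used; only Liam can be 26, hence Liam = 26.

26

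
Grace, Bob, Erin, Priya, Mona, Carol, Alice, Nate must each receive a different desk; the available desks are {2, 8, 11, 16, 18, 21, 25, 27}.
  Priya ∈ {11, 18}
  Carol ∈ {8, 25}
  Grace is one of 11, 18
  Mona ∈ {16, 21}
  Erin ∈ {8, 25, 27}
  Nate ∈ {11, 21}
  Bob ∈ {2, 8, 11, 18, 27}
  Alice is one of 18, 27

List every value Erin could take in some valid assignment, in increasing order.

8, 25

The 8 variables draw from only 8 values {2, 8, 11, 16, 18, 21, 25, 27}, so each is used; only Bob can be 2, hence Bob = 2.
The 7 still-open variables draw from only 7 values {8, 11, 16, 18, 21, 25, 27}, so each is used; only Mona can be 16, hence Mona = 16.
The 6 still-open variables together cover exactly {8, 11, 18, 21, 25, 27} — 6 values for 6 variables — and 21 appears only in Nate's list, so Nate = 21.
The 2 variables Grace and Priya are confined to {11, 18}, which locks those values in; drop them from Alice.
That leaves Alice = 27. Remove 27 from Erin.
No further eliminations apply; Erin can still be any of 8, 25.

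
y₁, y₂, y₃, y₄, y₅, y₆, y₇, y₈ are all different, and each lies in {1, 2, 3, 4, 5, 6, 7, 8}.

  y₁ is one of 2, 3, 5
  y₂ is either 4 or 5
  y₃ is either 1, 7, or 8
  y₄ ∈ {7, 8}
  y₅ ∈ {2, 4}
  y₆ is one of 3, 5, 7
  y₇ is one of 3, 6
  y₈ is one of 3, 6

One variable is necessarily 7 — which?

The 8 variables draw from only 8 values {1, 2, 3, 4, 5, 6, 7, 8}, so each is used; only y₃ can be 1, hence y₃ = 1.
The 7 still-open variables draw from only 7 values {2, 3, 4, 5, 6, 7, 8}, so each is used; only y₄ can be 8, hence y₄ = 8.
The 6 still-open variables draw from only 6 values {2, 3, 4, 5, 6, 7}, so each is used; only y₆ can be 7, hence y₆ = 7.

y₆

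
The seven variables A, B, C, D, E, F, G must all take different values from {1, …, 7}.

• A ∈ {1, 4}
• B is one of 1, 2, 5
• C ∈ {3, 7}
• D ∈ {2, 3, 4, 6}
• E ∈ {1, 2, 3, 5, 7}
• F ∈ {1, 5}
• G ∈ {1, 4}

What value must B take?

The 7 variables together cover exactly {1, 2, 3, 4, 5, 6, 7} — 7 values for 7 variables — and 6 appears only in D's list, so D = 6.
A and G share exactly the 2 values {1, 4}; by pigeonhole those values go to them, so strike 1, 4 from B, E, F.
That leaves F = 5. Remove 5 from B, E.
So B = 2.

2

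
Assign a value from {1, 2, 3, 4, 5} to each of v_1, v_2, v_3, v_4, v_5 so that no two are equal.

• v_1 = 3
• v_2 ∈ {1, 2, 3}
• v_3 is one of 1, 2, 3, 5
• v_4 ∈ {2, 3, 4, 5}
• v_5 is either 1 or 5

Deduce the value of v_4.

v_1's domain is down to {3}, so v_1 = 3. So v_2, v_3, v_4 can't be 3.
Among the 4 still-open variables, 4 fits only v_4 (and all 4 values in {1, 2, 4, 5} must be used), so v_4 = 4.

4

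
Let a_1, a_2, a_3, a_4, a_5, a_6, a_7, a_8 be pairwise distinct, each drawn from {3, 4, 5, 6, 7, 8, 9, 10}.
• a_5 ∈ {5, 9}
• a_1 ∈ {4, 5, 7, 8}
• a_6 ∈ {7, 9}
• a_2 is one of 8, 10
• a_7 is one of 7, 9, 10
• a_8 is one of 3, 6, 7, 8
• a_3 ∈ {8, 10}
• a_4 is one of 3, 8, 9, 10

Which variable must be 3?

a_4

Among the 8 variables, 4 fits only a_1 (and all 8 values in {3, 4, 5, 6, 7, 8, 9, 10} must be used), so a_1 = 4.
Among the 7 still-open variables, 5 fits only a_5 (and all 7 values in {3, 5, 6, 7, 8, 9, 10} must be used), so a_5 = 5.
The 6 still-open variables together cover exactly {3, 6, 7, 8, 9, 10} — 6 values for 6 variables — and 6 appears only in a_8's list, so a_8 = 6.
Among the 5 still-open variables, 3 fits only a_4 (and all 5 values in {3, 7, 8, 9, 10} must be used), so a_4 = 3.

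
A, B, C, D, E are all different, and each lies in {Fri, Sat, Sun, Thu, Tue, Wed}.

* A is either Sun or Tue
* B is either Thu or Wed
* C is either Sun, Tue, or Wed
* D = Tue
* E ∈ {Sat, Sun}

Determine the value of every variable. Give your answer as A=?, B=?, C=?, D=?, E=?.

D has just one choice, so D = Tue. Strike Tue from A, C.
A has just one choice, so A = Sun. Eliminate Sun elsewhere: C, E.
C has just one choice, so C = Wed. Eliminate Wed elsewhere: B.
That leaves E = Sat.
B must be Thu (only option left).

A=Sun, B=Thu, C=Wed, D=Tue, E=Sat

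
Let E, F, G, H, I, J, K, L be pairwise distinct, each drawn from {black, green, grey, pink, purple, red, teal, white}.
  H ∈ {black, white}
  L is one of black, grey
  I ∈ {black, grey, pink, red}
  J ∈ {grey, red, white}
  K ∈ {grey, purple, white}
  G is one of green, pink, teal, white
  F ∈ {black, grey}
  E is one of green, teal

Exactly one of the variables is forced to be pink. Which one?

I

The 8 variables together cover exactly {black, green, grey, pink, purple, red, teal, white} — 8 values for 8 variables — and purple appears only in K's list, so K = purple.
The 2 variables F and L are confined to {black, grey}, which locks those values in; drop them from H, I, J.
H must be white (only option left). Remove white from G, J.
J has just one choice, so J = red. Strike red from I.
So pink goes to I.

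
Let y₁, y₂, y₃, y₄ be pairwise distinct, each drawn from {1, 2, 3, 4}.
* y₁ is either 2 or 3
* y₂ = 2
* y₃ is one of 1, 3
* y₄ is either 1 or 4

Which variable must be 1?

y₂ has just one choice, so y₂ = 2. Eliminate 2 elsewhere: y₁.
y₁'s domain is down to {3}, so y₁ = 3. Strike 3 from y₃.
So 1 goes to y₃.

y₃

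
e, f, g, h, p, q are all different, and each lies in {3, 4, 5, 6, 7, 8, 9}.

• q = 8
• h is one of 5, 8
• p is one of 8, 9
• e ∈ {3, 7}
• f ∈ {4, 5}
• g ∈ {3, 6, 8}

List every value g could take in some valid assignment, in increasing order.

q's domain is down to {8}, so q = 8. Strike 8 from g, h, p.
h must be 5 (only option left). So f can't be 5.
p must be 9 (only option left).
That leaves f = 4.
No further eliminations apply; g can still be any of 3, 6.

3, 6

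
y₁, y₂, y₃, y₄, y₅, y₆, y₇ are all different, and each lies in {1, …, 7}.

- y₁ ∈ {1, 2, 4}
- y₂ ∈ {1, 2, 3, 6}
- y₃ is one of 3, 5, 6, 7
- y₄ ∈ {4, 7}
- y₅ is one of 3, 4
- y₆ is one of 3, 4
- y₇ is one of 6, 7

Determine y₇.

6

Among the 7 variables, 5 fits only y₃ (and all 7 values in {1, 2, 3, 4, 5, 6, 7} must be used), so y₃ = 5.
The 2 variables y₅ and y₆ are confined to {3, 4}, which locks those values in; drop them from y₁, y₂, y₄.
y₄ must be 7 (only option left). Strike 7 from y₇.
So y₇ = 6.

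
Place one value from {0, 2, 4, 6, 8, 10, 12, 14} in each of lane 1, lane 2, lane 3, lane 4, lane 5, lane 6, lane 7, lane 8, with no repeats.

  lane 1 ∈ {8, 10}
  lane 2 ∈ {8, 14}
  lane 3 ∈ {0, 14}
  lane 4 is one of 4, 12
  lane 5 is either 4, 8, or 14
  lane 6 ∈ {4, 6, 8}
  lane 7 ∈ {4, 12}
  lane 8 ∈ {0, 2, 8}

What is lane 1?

10

The 8 variables together cover exactly {0, 2, 4, 6, 8, 10, 12, 14} — 8 values for 8 variables — and 2 appears only in lane 8's list, so lane 8 = 2.
Among the 7 still-open variables, 0 fits only lane 3 (and all 7 values in {0, 4, 6, 8, 10, 12, 14} must be used), so lane 3 = 0.
The 6 still-open variables draw from only 6 values {4, 6, 8, 10, 12, 14}, so each is used; only lane 6 can be 6, hence lane 6 = 6.
The 5 still-open variables draw from only 5 values {4, 8, 10, 12, 14}, so each is used; only lane 1 can be 10, hence lane 1 = 10.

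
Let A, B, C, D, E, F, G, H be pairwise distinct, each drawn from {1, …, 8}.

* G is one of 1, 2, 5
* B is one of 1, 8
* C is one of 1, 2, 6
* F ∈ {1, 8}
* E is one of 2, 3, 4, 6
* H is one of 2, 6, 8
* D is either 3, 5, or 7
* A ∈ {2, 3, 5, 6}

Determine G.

Among the 8 variables, 4 fits only E (and all 8 values in {1, 2, 3, 4, 5, 6, 7, 8} must be used), so E = 4.
The 7 still-open variables draw from only 7 values {1, 2, 3, 5, 6, 7, 8}, so each is used; only D can be 7, hence D = 7.
The 6 still-open variables together cover exactly {1, 2, 3, 5, 6, 8} — 6 values for 6 variables — and 3 appears only in A's list, so A = 3.
The 5 still-open variables draw from only 5 values {1, 2, 5, 6, 8}, so each is used; only G can be 5, hence G = 5.

5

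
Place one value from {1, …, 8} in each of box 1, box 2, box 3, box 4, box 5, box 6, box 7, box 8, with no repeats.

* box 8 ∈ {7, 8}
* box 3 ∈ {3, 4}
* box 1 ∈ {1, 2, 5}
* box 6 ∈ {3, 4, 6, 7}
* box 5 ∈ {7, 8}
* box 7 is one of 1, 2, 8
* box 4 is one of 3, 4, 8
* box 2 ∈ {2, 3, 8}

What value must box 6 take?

The 8 variables draw from only 8 values {1, 2, 3, 4, 5, 6, 7, 8}, so each is used; only box 1 can be 5, hence box 1 = 5.
The 7 still-open variables together cover exactly {1, 2, 3, 4, 6, 7, 8} — 7 values for 7 variables — and 1 appears only in box 7's list, so box 7 = 1.
The 6 still-open variables draw from only 6 values {2, 3, 4, 6, 7, 8}, so each is used; only box 2 can be 2, hence box 2 = 2.
The 5 still-open variables together cover exactly {3, 4, 6, 7, 8} — 5 values for 5 variables — and 6 appears only in box 6's list, so box 6 = 6.

6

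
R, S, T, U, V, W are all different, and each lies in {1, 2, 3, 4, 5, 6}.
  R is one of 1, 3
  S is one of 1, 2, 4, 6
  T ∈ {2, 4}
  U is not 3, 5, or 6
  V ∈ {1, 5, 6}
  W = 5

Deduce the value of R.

3

W has just one choice, so W = 5. So V can't be 5.
Among the 5 still-open variables, 3 fits only R (and all 5 values in {1, 2, 3, 4, 6} must be used), so R = 3.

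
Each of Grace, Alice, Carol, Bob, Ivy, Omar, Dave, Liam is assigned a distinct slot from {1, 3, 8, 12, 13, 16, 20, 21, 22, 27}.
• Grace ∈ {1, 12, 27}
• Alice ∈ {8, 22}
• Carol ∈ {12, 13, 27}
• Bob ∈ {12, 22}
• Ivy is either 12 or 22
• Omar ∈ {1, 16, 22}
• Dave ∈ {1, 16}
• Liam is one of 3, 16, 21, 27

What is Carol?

13

Bob and Ivy between them cover only {12, 22} — a naked pair. Remove those values from Grace, Alice, Carol, Omar.
That leaves Alice = 8.
Omar and Dave share exactly the 2 values {1, 16}; by pigeonhole those values go to them, so strike 1, 16 from Grace, Liam.
That leaves Grace = 27. So Carol, Liam can't be 27.
So Carol = 13.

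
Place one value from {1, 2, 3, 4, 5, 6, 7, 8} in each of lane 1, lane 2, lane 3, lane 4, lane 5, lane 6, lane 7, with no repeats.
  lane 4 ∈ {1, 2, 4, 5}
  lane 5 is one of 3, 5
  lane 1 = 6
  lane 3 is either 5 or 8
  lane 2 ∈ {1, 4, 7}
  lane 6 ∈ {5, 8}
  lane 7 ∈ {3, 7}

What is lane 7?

7

lane 1 must be 6 (only option left).
lane 3 and lane 6 share exactly the 2 values {5, 8}; by pigeonhole those values go to them, so strike 5, 8 from lane 4, lane 5.
lane 5 has just one choice, so lane 5 = 3. Strike 3 from lane 7.
So lane 7 = 7.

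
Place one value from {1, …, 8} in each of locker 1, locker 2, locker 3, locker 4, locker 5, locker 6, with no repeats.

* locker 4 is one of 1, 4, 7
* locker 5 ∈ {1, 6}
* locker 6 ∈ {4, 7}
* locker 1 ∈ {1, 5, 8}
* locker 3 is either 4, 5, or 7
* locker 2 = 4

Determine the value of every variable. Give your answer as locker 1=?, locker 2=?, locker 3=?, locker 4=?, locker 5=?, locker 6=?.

locker 2's domain is down to {4}, so locker 2 = 4. Remove 4 from locker 3, locker 4, locker 6.
locker 6 has just one choice, so locker 6 = 7. Strike 7 from locker 3, locker 4.
locker 3 must be 5 (only option left). Eliminate 5 elsewhere: locker 1.
That leaves locker 4 = 1. Eliminate 1 elsewhere: locker 1, locker 5.
locker 5's domain is down to {6}, so locker 5 = 6.
That leaves locker 1 = 8.

locker 1=8, locker 2=4, locker 3=5, locker 4=1, locker 5=6, locker 6=7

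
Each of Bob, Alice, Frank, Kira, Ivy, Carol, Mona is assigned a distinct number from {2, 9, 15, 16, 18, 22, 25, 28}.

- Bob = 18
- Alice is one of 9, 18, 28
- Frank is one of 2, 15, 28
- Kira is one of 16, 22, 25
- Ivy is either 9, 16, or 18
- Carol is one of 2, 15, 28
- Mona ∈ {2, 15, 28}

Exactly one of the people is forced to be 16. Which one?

Bob has just one choice, so Bob = 18. Strike 18 from Alice, Ivy.
Frank, Carol, Mona between them cover only {2, 15, 28} — a naked triple. Remove those values from Alice.
Alice's domain is down to {9}, so Alice = 9. So Ivy can't be 9.
So 16 goes to Ivy.

Ivy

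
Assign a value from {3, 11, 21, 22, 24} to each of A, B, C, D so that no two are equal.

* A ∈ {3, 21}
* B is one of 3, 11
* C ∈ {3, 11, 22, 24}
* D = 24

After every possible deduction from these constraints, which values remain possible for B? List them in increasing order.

D must be 24 (only option left). Remove 24 from C.
No further eliminations apply; B can still be any of 3, 11.

3, 11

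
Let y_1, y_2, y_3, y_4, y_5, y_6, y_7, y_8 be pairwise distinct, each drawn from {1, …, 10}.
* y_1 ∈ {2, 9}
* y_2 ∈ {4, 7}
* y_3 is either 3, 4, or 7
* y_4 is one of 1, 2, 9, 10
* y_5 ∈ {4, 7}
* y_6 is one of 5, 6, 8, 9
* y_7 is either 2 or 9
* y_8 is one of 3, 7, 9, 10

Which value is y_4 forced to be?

y_1 and y_7 between them cover only {2, 9} — a naked pair. Remove those values from y_4, y_6, y_8.
y_2 and y_5 between them cover only {4, 7} — a naked pair. Remove those values from y_3, y_8.
y_3's domain is down to {3}, so y_3 = 3. So y_8 can't be 3.
y_8 must be 10 (only option left). Remove 10 from y_4.
So y_4 = 1.

1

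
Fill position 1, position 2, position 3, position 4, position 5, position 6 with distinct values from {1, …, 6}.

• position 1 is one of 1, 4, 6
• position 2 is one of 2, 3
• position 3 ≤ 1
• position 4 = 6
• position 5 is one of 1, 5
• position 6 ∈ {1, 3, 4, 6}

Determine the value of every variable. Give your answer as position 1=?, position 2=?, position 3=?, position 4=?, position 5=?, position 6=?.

position 3's domain is down to {1}, so position 3 = 1. So position 1, position 5, position 6 can't be 1.
position 4 must be 6 (only option left). Eliminate 6 elsewhere: position 1, position 6.
That leaves position 5 = 5.
position 1 has just one choice, so position 1 = 4. Eliminate 4 elsewhere: position 6.
position 6 has just one choice, so position 6 = 3. Strike 3 from position 2.
position 2's domain is down to {2}, so position 2 = 2.

position 1=4, position 2=2, position 3=1, position 4=6, position 5=5, position 6=3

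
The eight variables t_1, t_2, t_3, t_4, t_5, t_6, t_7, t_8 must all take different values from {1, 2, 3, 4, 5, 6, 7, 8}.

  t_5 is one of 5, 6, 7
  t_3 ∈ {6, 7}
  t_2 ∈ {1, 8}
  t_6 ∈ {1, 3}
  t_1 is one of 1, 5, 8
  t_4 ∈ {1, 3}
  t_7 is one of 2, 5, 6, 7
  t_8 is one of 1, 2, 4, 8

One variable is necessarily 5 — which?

t_1

The 8 variables together cover exactly {1, 2, 3, 4, 5, 6, 7, 8} — 8 values for 8 variables — and 4 appears only in t_8's list, so t_8 = 4.
Among the 7 still-open variables, 2 fits only t_7 (and all 7 values in {1, 2, 3, 5, 6, 7, 8} must be used), so t_7 = 2.
t_4 and t_6 between them cover only {1, 3} — a naked pair. Remove those values from t_1, t_2.
t_2 has just one choice, so t_2 = 8. So t_1 can't be 8.
So 5 goes to t_1.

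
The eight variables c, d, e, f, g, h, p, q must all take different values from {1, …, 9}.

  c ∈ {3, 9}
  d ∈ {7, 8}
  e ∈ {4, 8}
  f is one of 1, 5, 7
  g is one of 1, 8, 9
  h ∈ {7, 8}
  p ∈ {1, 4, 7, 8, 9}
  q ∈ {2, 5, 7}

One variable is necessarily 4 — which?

e

The 8 variables draw from only 8 values {1, 2, 3, 4, 5, 7, 8, 9}, so each is used; only q can be 2, hence q = 2.
The 7 still-open variables draw from only 7 values {1, 3, 4, 5, 7, 8, 9}, so each is used; only c can be 3, hence c = 3.
The 6 still-open variables draw from only 6 values {1, 4, 5, 7, 8, 9}, so each is used; only f can be 5, hence f = 5.
d and h share exactly the 2 values {7, 8}; by pigeonhole those values go to them, so strike 7, 8 from e, g, p.
So 4 goes to e.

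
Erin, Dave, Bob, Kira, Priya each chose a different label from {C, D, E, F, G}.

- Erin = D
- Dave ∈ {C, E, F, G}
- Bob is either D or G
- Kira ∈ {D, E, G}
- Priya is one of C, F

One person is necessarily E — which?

Erin's domain is down to {D}, so Erin = D. Eliminate D elsewhere: Bob, Kira.
Bob has just one choice, so Bob = G. So Dave, Kira can't be G.
So E goes to Kira.

Kira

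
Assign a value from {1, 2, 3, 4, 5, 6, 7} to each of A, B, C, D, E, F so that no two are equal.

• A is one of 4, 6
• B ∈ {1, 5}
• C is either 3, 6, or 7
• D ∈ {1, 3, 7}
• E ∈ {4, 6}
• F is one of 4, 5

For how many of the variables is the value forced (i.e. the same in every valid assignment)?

2

A and E share exactly the 2 values {4, 6}; by pigeonhole those values go to them, so strike 4, 6 from C, F.
F has just one choice, so F = 5. Strike 5 from B.
B has just one choice, so B = 1. So D can't be 1.
Determined: B=1, F=5. The other variables each still have more than one consistent value. That makes 2.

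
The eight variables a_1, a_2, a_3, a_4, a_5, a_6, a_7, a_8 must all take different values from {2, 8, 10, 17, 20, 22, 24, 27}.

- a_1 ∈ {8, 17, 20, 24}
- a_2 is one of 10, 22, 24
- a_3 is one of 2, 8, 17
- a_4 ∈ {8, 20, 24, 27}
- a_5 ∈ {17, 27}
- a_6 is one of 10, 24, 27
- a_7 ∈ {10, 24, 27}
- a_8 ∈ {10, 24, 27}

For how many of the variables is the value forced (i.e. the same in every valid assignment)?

3

Among the 8 variables, 2 fits only a_3 (and all 8 values in {2, 8, 10, 17, 20, 22, 24, 27} must be used), so a_3 = 2.
Among the 7 still-open variables, 22 fits only a_2 (and all 7 values in {8, 10, 17, 20, 22, 24, 27} must be used), so a_2 = 22.
a_6, a_7, a_8 between them cover only {10, 24, 27} — a naked triple. Remove those values from a_1, a_4, a_5.
a_5 has just one choice, so a_5 = 17. Strike 17 from a_1.
Determined: a_2=22, a_3=2, a_5=17. The other variables each still have more than one consistent value. That makes 3.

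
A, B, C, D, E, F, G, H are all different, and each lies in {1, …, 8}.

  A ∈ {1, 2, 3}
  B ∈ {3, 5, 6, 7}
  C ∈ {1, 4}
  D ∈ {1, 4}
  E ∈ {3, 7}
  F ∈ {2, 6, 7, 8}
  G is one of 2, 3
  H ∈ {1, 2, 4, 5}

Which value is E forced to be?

7

The 8 variables together cover exactly {1, 2, 3, 4, 5, 6, 7, 8} — 8 values for 8 variables — and 8 appears only in F's list, so F = 8.
Among the 7 still-open variables, 6 fits only B (and all 7 values in {1, 2, 3, 4, 5, 6, 7} must be used), so B = 6.
The 6 still-open variables together cover exactly {1, 2, 3, 4, 5, 7} — 6 values for 6 variables — and 5 appears only in H's list, so H = 5.
The 5 still-open variables together cover exactly {1, 2, 3, 4, 7} — 5 values for 5 variables — and 7 appears only in E's list, so E = 7.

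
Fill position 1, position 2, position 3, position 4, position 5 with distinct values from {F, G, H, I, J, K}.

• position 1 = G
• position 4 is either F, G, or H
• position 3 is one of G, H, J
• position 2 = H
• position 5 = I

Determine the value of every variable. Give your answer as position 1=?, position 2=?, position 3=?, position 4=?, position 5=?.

position 1 must be G (only option left). Remove G from position 3, position 4.
position 2 has just one choice, so position 2 = H. Eliminate H elsewhere: position 3, position 4.
That leaves position 3 = J.
That leaves position 4 = F.
position 5's domain is down to {I}, so position 5 = I.

position 1=G, position 2=H, position 3=J, position 4=F, position 5=I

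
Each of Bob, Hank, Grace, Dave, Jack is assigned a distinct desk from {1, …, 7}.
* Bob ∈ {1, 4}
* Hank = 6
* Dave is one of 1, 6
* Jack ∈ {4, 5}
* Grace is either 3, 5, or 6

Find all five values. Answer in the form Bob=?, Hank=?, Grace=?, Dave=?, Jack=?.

Bob=4, Hank=6, Grace=3, Dave=1, Jack=5

Hank has just one choice, so Hank = 6. Remove 6 from Grace, Dave.
Dave must be 1 (only option left). Strike 1 from Bob.
Bob's domain is down to {4}, so Bob = 4. Eliminate 4 elsewhere: Jack.
Jack's domain is down to {5}, so Jack = 5. So Grace can't be 5.
Grace must be 3 (only option left).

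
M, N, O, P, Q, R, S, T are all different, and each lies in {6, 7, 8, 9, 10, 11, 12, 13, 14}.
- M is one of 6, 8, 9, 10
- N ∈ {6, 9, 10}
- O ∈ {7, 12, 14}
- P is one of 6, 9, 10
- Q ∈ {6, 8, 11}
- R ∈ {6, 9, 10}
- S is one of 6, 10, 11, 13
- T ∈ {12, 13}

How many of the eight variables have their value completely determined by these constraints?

4

N, P, R share exactly the 3 values {6, 9, 10}; by pigeonhole those values go to them, so strike 6, 9, 10 from M, Q, S.
M must be 8 (only option left). Remove 8 from Q.
Q has just one choice, so Q = 11. Eliminate 11 elsewhere: S.
S has just one choice, so S = 13. Strike 13 from T.
T's domain is down to {12}, so T = 12. So O can't be 12.
Determined: M=8, Q=11, S=13, T=12. The other variables each still have more than one consistent value. That makes 4.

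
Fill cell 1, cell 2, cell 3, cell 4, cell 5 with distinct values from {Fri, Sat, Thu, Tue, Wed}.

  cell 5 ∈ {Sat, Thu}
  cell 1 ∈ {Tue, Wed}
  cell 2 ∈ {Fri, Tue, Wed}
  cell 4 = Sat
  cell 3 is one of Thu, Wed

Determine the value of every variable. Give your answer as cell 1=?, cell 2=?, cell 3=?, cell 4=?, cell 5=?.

cell 4's domain is down to {Sat}, so cell 4 = Sat. Eliminate Sat elsewhere: cell 5.
cell 5 has just one choice, so cell 5 = Thu. So cell 3 can't be Thu.
cell 3's domain is down to {Wed}, so cell 3 = Wed. Remove Wed from cell 1, cell 2.
cell 1 must be Tue (only option left). So cell 2 can't be Tue.
cell 2 has just one choice, so cell 2 = Fri.

cell 1=Tue, cell 2=Fri, cell 3=Wed, cell 4=Sat, cell 5=Thu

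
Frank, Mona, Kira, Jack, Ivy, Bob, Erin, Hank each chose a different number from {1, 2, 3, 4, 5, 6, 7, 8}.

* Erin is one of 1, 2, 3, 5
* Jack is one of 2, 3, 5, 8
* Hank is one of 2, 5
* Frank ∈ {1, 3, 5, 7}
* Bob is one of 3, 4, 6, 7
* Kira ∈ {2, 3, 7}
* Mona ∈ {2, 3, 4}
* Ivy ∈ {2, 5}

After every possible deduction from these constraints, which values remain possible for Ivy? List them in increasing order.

2, 5

The 8 variables draw from only 8 values {1, 2, 3, 4, 5, 6, 7, 8}, so each is used; only Bob can be 6, hence Bob = 6.
The 7 still-open variables together cover exactly {1, 2, 3, 4, 5, 7, 8} — 7 values for 7 variables — and 4 appears only in Mona's list, so Mona = 4.
Among the 6 still-open variables, 8 fits only Jack (and all 6 values in {1, 2, 3, 5, 7, 8} must be used), so Jack = 8.
Ivy and Hank between them cover only {2, 5} — a naked pair. Remove those values from Frank, Kira, Erin.
No further eliminations apply; Ivy can still be any of 2, 5.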